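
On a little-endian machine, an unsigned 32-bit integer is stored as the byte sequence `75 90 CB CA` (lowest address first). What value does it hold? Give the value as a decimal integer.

3402338421

Little-endian: lowest address holds the least-significant byte.
Reassemble most-significant byte first: CA CB 90 75 → 0xCACB9075.
0xCACB9075 = 3402338421.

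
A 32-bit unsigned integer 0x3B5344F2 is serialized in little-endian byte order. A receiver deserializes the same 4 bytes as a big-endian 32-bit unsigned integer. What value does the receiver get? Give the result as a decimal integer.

4064564027

Stored little-endian, the bytes at ascending addresses are F2 44 53 3B.
Read back as big-endian, the last byte is least significant, giving 0xF244533B.
0xF244533B = 4064564027.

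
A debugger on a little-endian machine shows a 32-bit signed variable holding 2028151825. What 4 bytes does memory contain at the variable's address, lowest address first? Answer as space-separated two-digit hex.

11 24 E3 78

2028151825 in hexadecimal, padded to 32 bits, is 0x78E32411.
Split into bytes (most-significant first): 78 E3 24 11.
Little-endian: lowest address holds the least-significant byte.
So at ascending addresses the bytes are 11 24 E3 78.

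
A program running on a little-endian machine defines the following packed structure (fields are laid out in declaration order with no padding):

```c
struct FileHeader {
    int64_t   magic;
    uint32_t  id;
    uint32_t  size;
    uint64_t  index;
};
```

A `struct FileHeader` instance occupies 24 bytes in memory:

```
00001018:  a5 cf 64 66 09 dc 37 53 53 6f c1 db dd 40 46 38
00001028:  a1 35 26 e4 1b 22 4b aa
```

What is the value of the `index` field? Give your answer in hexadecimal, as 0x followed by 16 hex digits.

0xAA4B221BE42635A1

`index` follows `magic` (8 B), `id` (4 B), `size` (4 B), so it starts at offset 8 + 4 + 4 = 16 and occupies 8 bytes.
Bytes at offsets 16..23: A1 35 26 E4 1B 22 4B AA.
Little-endian stores the least-significant byte at the lowest address.
Reassemble most-significant byte first: AA 4B 22 1B E4 26 35 A1 → 0xAA4B221BE42635A1.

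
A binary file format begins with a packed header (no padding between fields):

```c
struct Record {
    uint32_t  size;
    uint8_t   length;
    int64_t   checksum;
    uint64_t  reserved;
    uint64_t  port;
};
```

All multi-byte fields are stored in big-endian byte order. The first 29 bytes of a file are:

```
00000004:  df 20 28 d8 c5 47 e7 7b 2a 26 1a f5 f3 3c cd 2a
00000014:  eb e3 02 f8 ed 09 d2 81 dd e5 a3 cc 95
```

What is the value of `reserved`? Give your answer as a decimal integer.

4381205205115664621

`reserved` follows `size` (4 B), `length` (1 B), `checksum` (8 B), so it starts at offset 4 + 1 + 8 = 13 and occupies 8 bytes.
Bytes at offsets 13..20: 3C CD 2A EB E3 02 F8 ED.
In big-endian order the high byte comes first in memory.
The bytes are already most-significant first: 0x3CCD2AEBE302F8ED.
0x3CCD2AEBE302F8ED = 4381205205115664621.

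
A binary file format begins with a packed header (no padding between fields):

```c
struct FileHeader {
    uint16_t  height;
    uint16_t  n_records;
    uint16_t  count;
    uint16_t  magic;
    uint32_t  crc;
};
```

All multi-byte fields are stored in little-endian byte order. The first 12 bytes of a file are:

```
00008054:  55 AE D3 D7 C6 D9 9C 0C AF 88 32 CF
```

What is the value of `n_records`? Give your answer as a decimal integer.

`n_records` follows `height` (2 bytes), so it starts at byte offset 2 and occupies 2 bytes.
Bytes at offsets 2..3: D3 D7.
Little-endian: lowest address holds the least-significant byte.
Reassemble most-significant byte first: D7 D3 → 0xD7D3.
0xD7D3 = 55251.

55251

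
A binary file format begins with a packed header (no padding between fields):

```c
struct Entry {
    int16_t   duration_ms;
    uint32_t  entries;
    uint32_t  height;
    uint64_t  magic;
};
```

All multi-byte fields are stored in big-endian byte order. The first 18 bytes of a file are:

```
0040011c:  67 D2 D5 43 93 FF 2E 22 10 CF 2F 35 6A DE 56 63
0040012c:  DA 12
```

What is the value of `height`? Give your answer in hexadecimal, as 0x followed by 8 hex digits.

0x2E2210CF

`height` follows `duration_ms` (2 B), `entries` (4 B), so it starts at offset 2 + 4 = 6 and occupies 4 bytes.
Bytes at offsets 6..9: 2E 22 10 CF.
Big-endian stores the most-significant byte at the lowest address.
The bytes are already most-significant first: 0x2E2210CF.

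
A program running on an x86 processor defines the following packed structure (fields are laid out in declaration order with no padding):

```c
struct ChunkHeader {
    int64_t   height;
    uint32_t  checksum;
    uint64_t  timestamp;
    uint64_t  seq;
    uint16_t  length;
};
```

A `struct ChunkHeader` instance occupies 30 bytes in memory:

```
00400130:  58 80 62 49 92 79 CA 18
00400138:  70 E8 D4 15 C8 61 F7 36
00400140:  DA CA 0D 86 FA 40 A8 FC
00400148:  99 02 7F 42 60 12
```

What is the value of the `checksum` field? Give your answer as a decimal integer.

`checksum` follows `height` (8 bytes), so it starts at byte offset 8 and occupies 4 bytes.
Bytes at offsets 8..11: 70 E8 D4 15.
Little-endian stores the least-significant byte at the lowest address.
Reassemble most-significant byte first: 15 D4 E8 70 → 0x15D4E870.
0x15D4E870 = 366274672.

366274672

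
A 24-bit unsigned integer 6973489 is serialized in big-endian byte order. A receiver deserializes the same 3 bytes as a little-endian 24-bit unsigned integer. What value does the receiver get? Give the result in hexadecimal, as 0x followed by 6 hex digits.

6973489 in 24-bit hexadecimal is 0x6A6831.
Stored big-endian, the bytes at ascending addresses are 6A 68 31.
Read back as little-endian, the first byte is least significant, giving 0x31686A.

0x31686A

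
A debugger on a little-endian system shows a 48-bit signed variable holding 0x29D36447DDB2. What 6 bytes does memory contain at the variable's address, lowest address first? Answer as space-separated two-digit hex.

Split into bytes (most-significant first): 29 D3 64 47 DD B2.
Little-endian stores the least-significant byte at the lowest address.
So at ascending addresses the bytes are B2 DD 47 64 D3 29.

B2 DD 47 64 D3 29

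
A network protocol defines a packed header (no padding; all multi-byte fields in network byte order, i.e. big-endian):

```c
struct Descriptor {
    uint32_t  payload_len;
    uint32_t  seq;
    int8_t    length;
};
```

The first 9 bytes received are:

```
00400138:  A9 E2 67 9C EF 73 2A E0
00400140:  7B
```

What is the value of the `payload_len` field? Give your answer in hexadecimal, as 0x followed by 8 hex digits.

`payload_len` is the first field, at byte offset 0, occupying 4 bytes.
Bytes at offsets 0..3: A9 E2 67 9C.
In big-endian order the high byte comes first in memory.
The bytes are already most-significant first: 0xA9E2679C.

0xA9E2679C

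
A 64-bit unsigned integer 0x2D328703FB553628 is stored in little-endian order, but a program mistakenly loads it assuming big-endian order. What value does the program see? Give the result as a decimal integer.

2897597946843836973

Stored little-endian, the bytes at ascending addresses are 28 36 55 FB 03 87 32 2D.
Read back as big-endian, the last byte is least significant, giving 0x283655FB0387322D.
0x283655FB0387322D = 2897597946843836973.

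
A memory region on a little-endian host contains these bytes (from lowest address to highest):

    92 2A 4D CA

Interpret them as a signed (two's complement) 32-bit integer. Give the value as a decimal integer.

-900912494

Little-endian: lowest address holds the least-significant byte.
Reassemble most-significant byte first: CA 4D 2A 92 → 0xCA4D2A92.
Top bit is set, so as a signed 32-bit value this is 0xCA4D2A92 − 2^32 = -900912494.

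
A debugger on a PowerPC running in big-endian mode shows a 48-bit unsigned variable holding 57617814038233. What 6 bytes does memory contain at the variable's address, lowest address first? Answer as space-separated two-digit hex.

34 67 31 56 A6 D9

57617814038233 in hexadecimal, padded to 48 bits, is 0x34673156A6D9.
Split into bytes (most-significant first): 34 67 31 56 A6 D9.
In big-endian order the high byte comes first in memory.
So the memory order matches the most-significant-first order: 34 67 31 56 A6 D9.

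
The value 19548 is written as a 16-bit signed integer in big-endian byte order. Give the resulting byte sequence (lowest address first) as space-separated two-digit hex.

19548 in hexadecimal, padded to 16 bits, is 0x4C5C.
Split into bytes (most-significant first): 4C 5C.
In big-endian order the high byte comes first in memory.
So the memory order matches the most-significant-first order: 4C 5C.

4C 5C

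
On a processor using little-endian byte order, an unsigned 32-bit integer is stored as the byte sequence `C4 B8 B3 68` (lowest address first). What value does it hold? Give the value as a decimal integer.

In little-endian order the low byte comes first in memory.
Reassemble most-significant byte first: 68 B3 B8 C4 → 0x68B3B8C4.
0x68B3B8C4 = 1756608708.

1756608708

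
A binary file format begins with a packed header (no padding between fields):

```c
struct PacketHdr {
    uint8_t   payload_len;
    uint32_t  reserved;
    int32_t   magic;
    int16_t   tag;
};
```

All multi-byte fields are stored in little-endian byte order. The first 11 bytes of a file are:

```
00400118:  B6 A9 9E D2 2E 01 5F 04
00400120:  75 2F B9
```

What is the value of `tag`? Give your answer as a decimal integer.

-18129

`tag` follows `payload_len` (1 B), `reserved` (4 B), `magic` (4 B), so it starts at offset 1 + 4 + 4 = 9 and occupies 2 bytes.
Bytes at offsets 9..10: 2F B9.
Little-endian stores the least-significant byte at the lowest address.
Reassemble most-significant byte first: B9 2F → 0xB92F.
Top bit is set, so as a signed 16-bit value this is 0xB92F − 2^16 = -18129.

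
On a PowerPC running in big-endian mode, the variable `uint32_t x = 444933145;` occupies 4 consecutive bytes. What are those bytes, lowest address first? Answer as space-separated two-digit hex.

1A 85 24 19

444933145 in hexadecimal, padded to 32 bits, is 0x1A852419.
Split into bytes (most-significant first): 1A 85 24 19.
In big-endian order the high byte comes first in memory.
So the memory order matches the most-significant-first order: 1A 85 24 19.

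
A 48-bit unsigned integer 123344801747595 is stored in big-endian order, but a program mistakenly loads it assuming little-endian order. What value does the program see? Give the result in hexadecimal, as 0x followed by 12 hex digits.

0x8BD217732E70

123344801747595 in 48-bit hexadecimal is 0x702E7317D28B.
Stored big-endian, the bytes at ascending addresses are 70 2E 73 17 D2 8B.
Read back as little-endian, the first byte is least significant, giving 0x8BD217732E70.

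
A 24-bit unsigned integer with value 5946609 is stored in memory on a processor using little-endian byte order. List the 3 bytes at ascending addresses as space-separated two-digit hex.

5946609 in hexadecimal, padded to 24 bits, is 0x5ABCF1.
Split into bytes (most-significant first): 5A BC F1.
Little-endian stores the least-significant byte at the lowest address.
So at ascending addresses the bytes are F1 BC 5A.

F1 BC 5A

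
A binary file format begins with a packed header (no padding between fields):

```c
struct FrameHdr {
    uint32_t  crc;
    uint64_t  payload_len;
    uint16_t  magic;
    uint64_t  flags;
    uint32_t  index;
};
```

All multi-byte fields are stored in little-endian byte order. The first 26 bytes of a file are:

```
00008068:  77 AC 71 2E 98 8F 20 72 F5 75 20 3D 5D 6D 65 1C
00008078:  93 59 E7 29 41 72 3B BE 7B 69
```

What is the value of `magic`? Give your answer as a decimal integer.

27997

`magic` follows `crc` (4 B), `payload_len` (8 B), so it starts at offset 4 + 8 = 12 and occupies 2 bytes.
Bytes at offsets 12..13: 5D 6D.
Little-endian stores the least-significant byte at the lowest address.
Reassemble most-significant byte first: 6D 5D → 0x6D5D.
0x6D5D = 27997.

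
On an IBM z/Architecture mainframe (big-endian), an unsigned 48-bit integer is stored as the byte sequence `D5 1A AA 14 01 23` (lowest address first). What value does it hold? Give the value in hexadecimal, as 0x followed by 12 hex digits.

In big-endian order the high byte comes first in memory.
The bytes are already most-significant first: 0xD51AAA140123.

0xD51AAA140123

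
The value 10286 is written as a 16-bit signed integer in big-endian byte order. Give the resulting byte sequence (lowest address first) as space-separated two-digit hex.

10286 in hexadecimal, padded to 16 bits, is 0x282E.
Split into bytes (most-significant first): 28 2E.
In big-endian order the high byte comes first in memory.
So the memory order matches the most-significant-first order: 28 2E.

28 2E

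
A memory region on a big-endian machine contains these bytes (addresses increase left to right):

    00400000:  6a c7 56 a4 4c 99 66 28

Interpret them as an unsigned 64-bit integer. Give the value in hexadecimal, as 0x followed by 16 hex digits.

0x6AC756A44C996628

In big-endian order the high byte comes first in memory.
The bytes are already most-significant first: 0x6AC756A44C996628.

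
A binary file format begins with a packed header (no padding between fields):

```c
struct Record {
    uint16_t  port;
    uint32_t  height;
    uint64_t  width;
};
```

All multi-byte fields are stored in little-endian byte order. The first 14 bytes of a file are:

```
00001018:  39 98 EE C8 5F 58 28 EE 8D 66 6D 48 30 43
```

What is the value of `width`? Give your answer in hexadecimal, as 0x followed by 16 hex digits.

`width` follows `port` (2 B), `height` (4 B), so it starts at offset 2 + 4 = 6 and occupies 8 bytes.
Bytes at offsets 6..13: 28 EE 8D 66 6D 48 30 43.
Little-endian stores the least-significant byte at the lowest address.
Reassemble most-significant byte first: 43 30 48 6D 66 8D EE 28 → 0x4330486D668DEE28.

0x4330486D668DEE28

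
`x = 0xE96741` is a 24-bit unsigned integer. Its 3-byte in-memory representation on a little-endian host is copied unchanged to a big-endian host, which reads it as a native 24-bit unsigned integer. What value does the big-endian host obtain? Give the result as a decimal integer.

Stored little-endian, the bytes at ascending addresses are 41 67 E9.
Read back as big-endian, the last byte is least significant, giving 0x4167E9.
0x4167E9 = 4286441.

4286441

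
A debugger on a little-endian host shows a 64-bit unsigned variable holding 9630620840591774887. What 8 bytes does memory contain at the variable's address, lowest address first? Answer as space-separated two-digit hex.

9630620840591774887 in hexadecimal, padded to 64 bits, is 0x85A6D6A119F254A7.
Split into bytes (most-significant first): 85 A6 D6 A1 19 F2 54 A7.
Little-endian stores the least-significant byte at the lowest address.
So at ascending addresses the bytes are A7 54 F2 19 A1 D6 A6 85.

A7 54 F2 19 A1 D6 A6 85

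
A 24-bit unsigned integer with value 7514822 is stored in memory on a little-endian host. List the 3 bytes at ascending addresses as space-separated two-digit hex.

C6 AA 72

7514822 in hexadecimal, padded to 24 bits, is 0x72AAC6.
Split into bytes (most-significant first): 72 AA C6.
Little-endian: lowest address holds the least-significant byte.
So at ascending addresses the bytes are C6 AA 72.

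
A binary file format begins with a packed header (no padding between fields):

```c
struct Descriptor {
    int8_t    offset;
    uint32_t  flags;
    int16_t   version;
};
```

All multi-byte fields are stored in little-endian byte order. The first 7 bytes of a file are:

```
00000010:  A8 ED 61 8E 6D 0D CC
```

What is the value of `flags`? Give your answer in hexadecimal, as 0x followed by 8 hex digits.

`flags` follows `offset` (1 byte), so it starts at byte offset 1 and occupies 4 bytes.
Bytes at offsets 1..4: ED 61 8E 6D.
Little-endian: lowest address holds the least-significant byte.
Reassemble most-significant byte first: 6D 8E 61 ED → 0x6D8E61ED.

0x6D8E61ED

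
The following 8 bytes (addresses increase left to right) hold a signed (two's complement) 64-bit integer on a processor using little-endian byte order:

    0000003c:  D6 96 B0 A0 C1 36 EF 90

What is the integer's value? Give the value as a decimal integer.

-8003117807561566506

Little-endian stores the least-significant byte at the lowest address.
Reassemble most-significant byte first: 90 EF 36 C1 A0 B0 96 D6 → 0x90EF36C1A0B096D6.
Top bit is set, so as a signed 64-bit value this is 0x90EF36C1A0B096D6 − 2^64 = -8003117807561566506.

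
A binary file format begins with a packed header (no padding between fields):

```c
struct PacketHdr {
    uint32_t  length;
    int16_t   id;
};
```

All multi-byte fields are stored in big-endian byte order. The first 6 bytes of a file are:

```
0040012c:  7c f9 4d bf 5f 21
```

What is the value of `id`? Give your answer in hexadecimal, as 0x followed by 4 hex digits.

`id` follows `length` (4 bytes), so it starts at byte offset 4 and occupies 2 bytes.
Bytes at offsets 4..5: 5F 21.
Big-endian stores the most-significant byte at the lowest address.
The bytes are already most-significant first: 0x5F21.

0x5F21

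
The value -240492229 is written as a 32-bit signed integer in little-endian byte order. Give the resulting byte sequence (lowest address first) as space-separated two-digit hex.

Two's complement of -240492229 in 32 bits: 240492229 = 0x0E559EC5; invert → 0xF1AA613A; add 1 → 0xF1AA613B.
Split into bytes (most-significant first): F1 AA 61 3B.
In little-endian order the low byte comes first in memory.
So at ascending addresses the bytes are 3B 61 AA F1.

3B 61 AA F1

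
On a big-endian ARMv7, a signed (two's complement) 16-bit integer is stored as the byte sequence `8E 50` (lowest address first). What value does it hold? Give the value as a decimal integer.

-29104

In big-endian order the high byte comes first in memory.
The bytes are already most-significant first: 0x8E50.
Top bit is set, so as a signed 16-bit value this is 0x8E50 − 2^16 = -29104.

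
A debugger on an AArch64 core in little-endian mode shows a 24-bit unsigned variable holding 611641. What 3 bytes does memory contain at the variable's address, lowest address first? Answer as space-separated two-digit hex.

39 55 09

611641 in hexadecimal, padded to 24 bits, is 0x095539.
Split into bytes (most-significant first): 09 55 39.
In little-endian order the low byte comes first in memory.
So at ascending addresses the bytes are 39 55 09.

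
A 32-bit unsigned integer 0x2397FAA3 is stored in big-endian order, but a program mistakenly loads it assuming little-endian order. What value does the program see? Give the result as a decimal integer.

2751108899

Stored big-endian, the bytes at ascending addresses are 23 97 FA A3.
Read back as little-endian, the first byte is least significant, giving 0xA3FA9723.
0xA3FA9723 = 2751108899.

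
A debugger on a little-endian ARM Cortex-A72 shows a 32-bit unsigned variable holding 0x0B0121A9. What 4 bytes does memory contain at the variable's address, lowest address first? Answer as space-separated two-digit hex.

Split into bytes (most-significant first): 0B 01 21 A9.
In little-endian order the low byte comes first in memory.
So at ascending addresses the bytes are A9 21 01 0B.

A9 21 01 0B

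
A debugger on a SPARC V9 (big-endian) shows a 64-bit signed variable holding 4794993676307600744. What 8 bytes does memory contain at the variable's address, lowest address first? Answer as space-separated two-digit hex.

42 8B 3D 57 F8 8F 15 68

4794993676307600744 in hexadecimal, padded to 64 bits, is 0x428B3D57F88F1568.
Split into bytes (most-significant first): 42 8B 3D 57 F8 8F 15 68.
In big-endian order the high byte comes first in memory.
So the memory order matches the most-significant-first order: 42 8B 3D 57 F8 8F 15 68.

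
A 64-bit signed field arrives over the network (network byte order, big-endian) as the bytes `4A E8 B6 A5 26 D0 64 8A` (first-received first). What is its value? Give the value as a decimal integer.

5397764973840589962

Big-endian stores the most-significant byte at the lowest address.
The bytes are already most-significant first: 0x4AE8B6A526D0648A.
0x4AE8B6A526D0648A = 5397764973840589962.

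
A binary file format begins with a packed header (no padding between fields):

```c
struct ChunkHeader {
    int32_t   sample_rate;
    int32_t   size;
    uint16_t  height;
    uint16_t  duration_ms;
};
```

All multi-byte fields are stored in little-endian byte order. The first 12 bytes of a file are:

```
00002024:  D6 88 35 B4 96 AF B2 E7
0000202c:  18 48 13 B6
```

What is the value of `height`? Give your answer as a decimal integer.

18456

`height` follows `sample_rate` (4 B), `size` (4 B), so it starts at offset 4 + 4 = 8 and occupies 2 bytes.
Bytes at offsets 8..9: 18 48.
Little-endian stores the least-significant byte at the lowest address.
Reassemble most-significant byte first: 48 18 → 0x4818.
0x4818 = 18456.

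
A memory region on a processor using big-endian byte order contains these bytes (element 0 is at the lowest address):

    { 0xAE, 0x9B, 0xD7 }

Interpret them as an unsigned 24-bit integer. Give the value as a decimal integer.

Big-endian stores the most-significant byte at the lowest address.
The bytes are already most-significant first: 0xAE9BD7.
0xAE9BD7 = 11443159.

11443159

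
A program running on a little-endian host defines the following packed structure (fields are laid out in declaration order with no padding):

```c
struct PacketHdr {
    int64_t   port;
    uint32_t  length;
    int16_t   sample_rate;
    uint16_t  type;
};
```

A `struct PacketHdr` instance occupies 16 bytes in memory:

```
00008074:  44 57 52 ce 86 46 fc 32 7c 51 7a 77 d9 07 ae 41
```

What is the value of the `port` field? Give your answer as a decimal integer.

3673888940828546884

`port` is the first field, at byte offset 0, occupying 8 bytes.
Bytes at offsets 0..7: 44 57 52 CE 86 46 FC 32.
Little-endian stores the least-significant byte at the lowest address.
Reassemble most-significant byte first: 32 FC 46 86 CE 52 57 44 → 0x32FC4686CE525744.
0x32FC4686CE525744 = 3673888940828546884.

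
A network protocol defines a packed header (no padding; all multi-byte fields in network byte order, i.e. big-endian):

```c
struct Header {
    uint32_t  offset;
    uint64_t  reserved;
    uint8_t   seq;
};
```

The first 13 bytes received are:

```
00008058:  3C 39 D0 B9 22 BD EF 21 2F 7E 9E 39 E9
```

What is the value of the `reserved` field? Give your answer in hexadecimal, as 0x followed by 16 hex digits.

`reserved` follows `offset` (4 bytes), so it starts at byte offset 4 and occupies 8 bytes.
Bytes at offsets 4..11: 22 BD EF 21 2F 7E 9E 39.
Big-endian: lowest address holds the most-significant byte.
The bytes are already most-significant first: 0x22BDEF212F7E9E39.

0x22BDEF212F7E9E39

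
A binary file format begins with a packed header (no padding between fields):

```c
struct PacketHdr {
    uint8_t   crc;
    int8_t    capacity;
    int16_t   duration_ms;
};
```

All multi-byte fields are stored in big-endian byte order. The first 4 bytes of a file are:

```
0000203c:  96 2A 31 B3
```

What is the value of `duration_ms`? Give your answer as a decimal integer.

12723

`duration_ms` follows `crc` (1 B), `capacity` (1 B), so it starts at offset 1 + 1 = 2 and occupies 2 bytes.
Bytes at offsets 2..3: 31 B3.
In big-endian order the high byte comes first in memory.
The bytes are already most-significant first: 0x31B3.
0x31B3 = 12723.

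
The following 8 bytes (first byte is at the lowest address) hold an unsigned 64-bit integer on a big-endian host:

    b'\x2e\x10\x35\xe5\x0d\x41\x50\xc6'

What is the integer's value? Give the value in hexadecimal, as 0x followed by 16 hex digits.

Big-endian stores the most-significant byte at the lowest address.
The bytes are already most-significant first: 0x2E1035E50D4150C6.

0x2E1035E50D4150C6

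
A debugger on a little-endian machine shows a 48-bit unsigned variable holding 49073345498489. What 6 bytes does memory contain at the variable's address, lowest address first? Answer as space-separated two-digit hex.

49073345498489 in hexadecimal, padded to 48 bits, is 0x2CA1C7538D79.
Split into bytes (most-significant first): 2C A1 C7 53 8D 79.
In little-endian order the low byte comes first in memory.
So at ascending addresses the bytes are 79 8D 53 C7 A1 2C.

79 8D 53 C7 A1 2C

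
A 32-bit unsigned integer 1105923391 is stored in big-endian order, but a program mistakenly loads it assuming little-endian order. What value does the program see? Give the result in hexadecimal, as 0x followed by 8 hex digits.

1105923391 in 32-bit hexadecimal is 0x41EB0D3F.
Stored big-endian, the bytes at ascending addresses are 41 EB 0D 3F.
Read back as little-endian, the first byte is least significant, giving 0x3F0DEB41.

0x3F0DEB41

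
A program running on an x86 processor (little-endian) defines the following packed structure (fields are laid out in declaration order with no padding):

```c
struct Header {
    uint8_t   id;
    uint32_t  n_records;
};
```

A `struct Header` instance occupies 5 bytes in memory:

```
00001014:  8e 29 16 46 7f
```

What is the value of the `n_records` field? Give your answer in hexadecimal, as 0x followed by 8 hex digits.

0x7F461629

`n_records` follows `id` (1 byte), so it starts at byte offset 1 and occupies 4 bytes.
Bytes at offsets 1..4: 29 16 46 7F.
Little-endian: lowest address holds the least-significant byte.
Reassemble most-significant byte first: 7F 46 16 29 → 0x7F461629.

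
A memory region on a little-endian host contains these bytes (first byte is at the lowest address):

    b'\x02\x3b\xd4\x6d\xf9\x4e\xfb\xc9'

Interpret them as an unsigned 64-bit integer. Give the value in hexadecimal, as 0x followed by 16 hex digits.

Little-endian: lowest address holds the least-significant byte.
Reassemble most-significant byte first: C9 FB 4E F9 6D D4 3B 02 → 0xC9FB4EF96DD43B02.

0xC9FB4EF96DD43B02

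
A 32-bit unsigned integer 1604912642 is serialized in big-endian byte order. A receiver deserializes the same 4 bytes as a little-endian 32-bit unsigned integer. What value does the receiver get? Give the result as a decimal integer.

1604912642 in 32-bit hexadecimal is 0x5FA90602.
Stored big-endian, the bytes at ascending addresses are 5F A9 06 02.
Read back as little-endian, the first byte is least significant, giving 0x0206A95F.
0x0206A95F = 33991007.

33991007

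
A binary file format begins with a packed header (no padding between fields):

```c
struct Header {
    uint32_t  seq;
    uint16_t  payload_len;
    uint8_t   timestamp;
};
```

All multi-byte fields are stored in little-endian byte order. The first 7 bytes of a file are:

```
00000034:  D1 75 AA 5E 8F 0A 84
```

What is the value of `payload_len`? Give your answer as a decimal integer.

`payload_len` follows `seq` (4 bytes), so it starts at byte offset 4 and occupies 2 bytes.
Bytes at offsets 4..5: 8F 0A.
In little-endian order the low byte comes first in memory.
Reassemble most-significant byte first: 0A 8F → 0x0A8F.
0x0A8F = 2703.

2703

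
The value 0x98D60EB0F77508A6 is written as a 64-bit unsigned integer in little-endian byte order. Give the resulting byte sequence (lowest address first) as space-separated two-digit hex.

Split into bytes (most-significant first): 98 D6 0E B0 F7 75 08 A6.
Little-endian stores the least-significant byte at the lowest address.
So at ascending addresses the bytes are A6 08 75 F7 B0 0E D6 98.

A6 08 75 F7 B0 0E D6 98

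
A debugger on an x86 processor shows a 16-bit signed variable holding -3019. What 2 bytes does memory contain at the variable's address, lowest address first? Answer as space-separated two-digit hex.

35 F4

Two's complement of -3019 in 16 bits: 3019 = 0x0BCB; invert → 0xF434; add 1 → 0xF435.
Split into bytes (most-significant first): F4 35.
In little-endian order the low byte comes first in memory.
So at ascending addresses the bytes are 35 F4.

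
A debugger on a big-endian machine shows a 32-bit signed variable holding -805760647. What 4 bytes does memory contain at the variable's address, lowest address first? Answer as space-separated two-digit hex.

CF F9 11 79

Two's complement of -805760647 in 32 bits: 805760647 = 0x3006EE87; invert → 0xCFF91178; add 1 → 0xCFF91179.
Split into bytes (most-significant first): CF F9 11 79.
In big-endian order the high byte comes first in memory.
So the memory order matches the most-significant-first order: CF F9 11 79.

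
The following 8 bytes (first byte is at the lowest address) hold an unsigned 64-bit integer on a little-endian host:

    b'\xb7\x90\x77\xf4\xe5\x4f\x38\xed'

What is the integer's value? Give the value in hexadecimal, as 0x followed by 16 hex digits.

Little-endian: lowest address holds the least-significant byte.
Reassemble most-significant byte first: ED 38 4F E5 F4 77 90 B7 → 0xED384FE5F47790B7.

0xED384FE5F47790B7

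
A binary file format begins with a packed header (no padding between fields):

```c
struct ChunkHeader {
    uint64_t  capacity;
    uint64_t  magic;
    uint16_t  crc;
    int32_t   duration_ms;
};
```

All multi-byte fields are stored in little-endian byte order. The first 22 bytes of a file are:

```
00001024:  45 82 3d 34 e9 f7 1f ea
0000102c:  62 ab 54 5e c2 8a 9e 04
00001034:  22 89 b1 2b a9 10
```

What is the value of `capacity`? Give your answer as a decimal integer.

16870475310129054277

`capacity` is the first field, at byte offset 0, occupying 8 bytes.
Bytes at offsets 0..7: 45 82 3D 34 E9 F7 1F EA.
In little-endian order the low byte comes first in memory.
Reassemble most-significant byte first: EA 1F F7 E9 34 3D 82 45 → 0xEA1FF7E9343D8245.
0xEA1FF7E9343D8245 = 16870475310129054277.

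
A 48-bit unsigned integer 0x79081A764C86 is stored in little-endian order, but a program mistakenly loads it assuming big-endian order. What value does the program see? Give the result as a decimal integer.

Stored little-endian, the bytes at ascending addresses are 86 4C 76 1A 08 79.
Read back as big-endian, the last byte is least significant, giving 0x864C761A0879.
0x864C761A0879 = 147662957054073.

147662957054073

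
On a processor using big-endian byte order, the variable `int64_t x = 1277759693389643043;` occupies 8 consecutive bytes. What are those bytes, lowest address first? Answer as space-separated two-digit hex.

11 BB 83 AB D8 CD 3D 23

1277759693389643043 in hexadecimal, padded to 64 bits, is 0x11BB83ABD8CD3D23.
Split into bytes (most-significant first): 11 BB 83 AB D8 CD 3D 23.
Big-endian stores the most-significant byte at the lowest address.
So the memory order matches the most-significant-first order: 11 BB 83 AB D8 CD 3D 23.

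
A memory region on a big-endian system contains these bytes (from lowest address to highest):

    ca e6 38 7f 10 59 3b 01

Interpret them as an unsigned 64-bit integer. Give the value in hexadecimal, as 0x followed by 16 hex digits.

In big-endian order the high byte comes first in memory.
The bytes are already most-significant first: 0xCAE6387F10593B01.

0xCAE6387F10593B01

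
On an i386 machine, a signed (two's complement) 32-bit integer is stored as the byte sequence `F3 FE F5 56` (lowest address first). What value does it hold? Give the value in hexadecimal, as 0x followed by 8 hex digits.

0x56F5FEF3

Little-endian: lowest address holds the least-significant byte.
Reassemble most-significant byte first: 56 F5 FE F3 → 0x56F5FEF3.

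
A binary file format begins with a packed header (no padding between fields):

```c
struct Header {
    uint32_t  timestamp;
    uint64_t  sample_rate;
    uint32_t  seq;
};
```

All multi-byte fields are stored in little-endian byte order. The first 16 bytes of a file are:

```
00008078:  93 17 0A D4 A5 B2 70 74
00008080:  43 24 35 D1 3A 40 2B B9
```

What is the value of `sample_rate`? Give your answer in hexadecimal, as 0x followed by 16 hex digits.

`sample_rate` follows `timestamp` (4 bytes), so it starts at byte offset 4 and occupies 8 bytes.
Bytes at offsets 4..11: A5 B2 70 74 43 24 35 D1.
Little-endian: lowest address holds the least-significant byte.
Reassemble most-significant byte first: D1 35 24 43 74 70 B2 A5 → 0xD13524437470B2A5.

0xD13524437470B2A5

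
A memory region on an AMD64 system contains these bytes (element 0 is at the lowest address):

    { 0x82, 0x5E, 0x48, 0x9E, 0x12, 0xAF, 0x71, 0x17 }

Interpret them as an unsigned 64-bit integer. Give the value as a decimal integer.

Little-endian stores the least-significant byte at the lowest address.
Reassemble most-significant byte first: 17 71 AF 12 9E 48 5E 82 → 0x1771AF129E485E82.
0x1771AF129E485E82 = 1689323829740461698.

1689323829740461698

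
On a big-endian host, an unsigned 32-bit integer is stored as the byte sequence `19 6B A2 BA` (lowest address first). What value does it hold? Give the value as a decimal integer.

Big-endian stores the most-significant byte at the lowest address.
The bytes are already most-significant first: 0x196BA2BA.
0x196BA2BA = 426484410.

426484410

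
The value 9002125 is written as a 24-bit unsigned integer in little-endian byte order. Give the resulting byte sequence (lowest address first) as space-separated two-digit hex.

8D 5C 89

9002125 in hexadecimal, padded to 24 bits, is 0x895C8D.
Split into bytes (most-significant first): 89 5C 8D.
In little-endian order the low byte comes first in memory.
So at ascending addresses the bytes are 8D 5C 89.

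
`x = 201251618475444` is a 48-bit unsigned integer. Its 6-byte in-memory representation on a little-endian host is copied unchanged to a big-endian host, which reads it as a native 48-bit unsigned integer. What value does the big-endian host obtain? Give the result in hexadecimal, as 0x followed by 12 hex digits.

201251618475444 in 48-bit hexadecimal is 0xB7098B3ACDB4.
Stored little-endian, the bytes at ascending addresses are B4 CD 3A 8B 09 B7.
Read back as big-endian, the last byte is least significant, giving 0xB4CD3A8B09B7.

0xB4CD3A8B09B7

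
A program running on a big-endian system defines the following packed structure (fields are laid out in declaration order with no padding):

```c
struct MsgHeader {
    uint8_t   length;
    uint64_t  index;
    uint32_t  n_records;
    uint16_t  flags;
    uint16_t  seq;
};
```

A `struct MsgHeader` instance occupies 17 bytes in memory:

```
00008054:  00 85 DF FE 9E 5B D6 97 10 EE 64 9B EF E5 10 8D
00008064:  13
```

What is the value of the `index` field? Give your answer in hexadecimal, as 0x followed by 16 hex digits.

`index` follows `length` (1 byte), so it starts at byte offset 1 and occupies 8 bytes.
Bytes at offsets 1..8: 85 DF FE 9E 5B D6 97 10.
In big-endian order the high byte comes first in memory.
The bytes are already most-significant first: 0x85DFFE9E5BD69710.

0x85DFFE9E5BD69710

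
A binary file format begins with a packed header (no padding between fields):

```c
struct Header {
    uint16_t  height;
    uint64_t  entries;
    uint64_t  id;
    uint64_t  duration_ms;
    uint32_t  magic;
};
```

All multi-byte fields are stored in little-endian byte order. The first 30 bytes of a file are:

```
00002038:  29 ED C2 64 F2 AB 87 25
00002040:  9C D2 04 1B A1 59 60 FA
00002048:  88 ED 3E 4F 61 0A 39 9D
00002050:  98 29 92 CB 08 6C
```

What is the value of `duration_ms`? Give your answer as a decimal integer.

2997318420327911230

`duration_ms` follows `height` (2 B), `entries` (8 B), `id` (8 B), so it starts at offset 2 + 8 + 8 = 18 and occupies 8 bytes.
Bytes at offsets 18..25: 3E 4F 61 0A 39 9D 98 29.
In little-endian order the low byte comes first in memory.
Reassemble most-significant byte first: 29 98 9D 39 0A 61 4F 3E → 0x29989D390A614F3E.
0x29989D390A614F3E = 2997318420327911230.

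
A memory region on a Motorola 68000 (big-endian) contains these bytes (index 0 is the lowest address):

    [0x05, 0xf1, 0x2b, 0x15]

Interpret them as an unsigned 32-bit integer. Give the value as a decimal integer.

99691285

Big-endian stores the most-significant byte at the lowest address.
The bytes are already most-significant first: 0x05F12B15.
0x05F12B15 = 99691285.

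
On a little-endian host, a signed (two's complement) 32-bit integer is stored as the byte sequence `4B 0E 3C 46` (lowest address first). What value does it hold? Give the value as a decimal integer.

1178340939

Little-endian stores the least-significant byte at the lowest address.
Reassemble most-significant byte first: 46 3C 0E 4B → 0x463C0E4B.
0x463C0E4B = 1178340939.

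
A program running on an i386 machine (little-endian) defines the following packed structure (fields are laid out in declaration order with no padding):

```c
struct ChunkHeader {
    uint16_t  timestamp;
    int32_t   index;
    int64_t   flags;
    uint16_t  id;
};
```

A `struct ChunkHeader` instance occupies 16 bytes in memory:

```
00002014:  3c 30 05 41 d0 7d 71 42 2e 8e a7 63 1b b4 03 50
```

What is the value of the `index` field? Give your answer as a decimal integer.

2110800133

`index` follows `timestamp` (2 bytes), so it starts at byte offset 2 and occupies 4 bytes.
Bytes at offsets 2..5: 05 41 D0 7D.
In little-endian order the low byte comes first in memory.
Reassemble most-significant byte first: 7D D0 41 05 → 0x7DD04105.
0x7DD04105 = 2110800133.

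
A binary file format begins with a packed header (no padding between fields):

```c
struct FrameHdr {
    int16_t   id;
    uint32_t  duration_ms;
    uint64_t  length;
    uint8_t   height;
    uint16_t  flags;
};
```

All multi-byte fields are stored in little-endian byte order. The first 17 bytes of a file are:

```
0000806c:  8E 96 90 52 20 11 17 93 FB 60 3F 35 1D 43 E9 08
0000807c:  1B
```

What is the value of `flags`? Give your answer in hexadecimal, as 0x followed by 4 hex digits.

`flags` follows `id` (2 B), `duration_ms` (4 B), `length` (8 B), `height` (1 B), so it starts at offset 2 + 4 + 8 + 1 = 15 and occupies 2 bytes.
Bytes at offsets 15..16: 08 1B.
Little-endian stores the least-significant byte at the lowest address.
Reassemble most-significant byte first: 1B 08 → 0x1B08.

0x1B08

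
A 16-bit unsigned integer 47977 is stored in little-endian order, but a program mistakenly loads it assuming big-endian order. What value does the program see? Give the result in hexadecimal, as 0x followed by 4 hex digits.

0x69BB

47977 in 16-bit hexadecimal is 0xBB69.
Stored little-endian, the bytes at ascending addresses are 69 BB.
Read back as big-endian, the last byte is least significant, giving 0x69BB.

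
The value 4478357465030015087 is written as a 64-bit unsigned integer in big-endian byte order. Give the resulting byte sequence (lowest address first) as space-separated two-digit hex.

4478357465030015087 in hexadecimal, padded to 64 bits, is 0x3E2652631855386F.
Split into bytes (most-significant first): 3E 26 52 63 18 55 38 6F.
Big-endian stores the most-significant byte at the lowest address.
So the memory order matches the most-significant-first order: 3E 26 52 63 18 55 38 6F.

3E 26 52 63 18 55 38 6F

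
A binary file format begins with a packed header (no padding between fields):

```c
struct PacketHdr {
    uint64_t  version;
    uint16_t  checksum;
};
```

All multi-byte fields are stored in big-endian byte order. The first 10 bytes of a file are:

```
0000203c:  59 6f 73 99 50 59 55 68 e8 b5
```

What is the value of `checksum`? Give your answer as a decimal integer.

`checksum` follows `version` (8 bytes), so it starts at byte offset 8 and occupies 2 bytes.
Bytes at offsets 8..9: E8 B5.
In big-endian order the high byte comes first in memory.
The bytes are already most-significant first: 0xE8B5.
0xE8B5 = 59573.

59573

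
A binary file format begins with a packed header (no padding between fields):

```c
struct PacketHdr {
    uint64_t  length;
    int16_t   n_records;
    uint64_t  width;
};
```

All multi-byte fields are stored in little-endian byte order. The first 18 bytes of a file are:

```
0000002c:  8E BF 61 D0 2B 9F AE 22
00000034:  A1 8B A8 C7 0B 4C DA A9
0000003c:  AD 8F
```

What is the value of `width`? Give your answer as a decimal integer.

`width` follows `length` (8 B), `n_records` (2 B), so it starts at offset 8 + 2 = 10 and occupies 8 bytes.
Bytes at offsets 10..17: A8 C7 0B 4C DA A9 AD 8F.
In little-endian order the low byte comes first in memory.
Reassemble most-significant byte first: 8F AD A9 DA 4C 0B C7 A8 → 0x8FADA9DA4C0BC7A8.
0x8FADA9DA4C0BC7A8 = 10353117873438443432.

10353117873438443432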